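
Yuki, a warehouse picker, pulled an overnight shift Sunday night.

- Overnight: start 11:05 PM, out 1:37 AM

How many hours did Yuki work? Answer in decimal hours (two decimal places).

Overnight: 11:05 PM → midnight = 0 h 55 min; midnight → 1:37 AM = 1 h 37 min; span 2 h 32 min

2.53 hours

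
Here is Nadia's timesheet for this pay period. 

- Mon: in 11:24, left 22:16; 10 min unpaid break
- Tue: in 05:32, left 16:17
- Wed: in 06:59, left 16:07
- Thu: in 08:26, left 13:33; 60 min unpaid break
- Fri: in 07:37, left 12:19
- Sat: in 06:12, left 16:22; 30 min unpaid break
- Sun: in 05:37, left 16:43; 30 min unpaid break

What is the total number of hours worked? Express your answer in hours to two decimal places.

59.67 hours

Mon: 11:24–22:16 = 10 h 52 min; less 10 min break → 10 h 42 min
Tue: 05:32–16:17 = 10 h 45 min
Wed: 06:59–16:07 = 9 h 8 min
Thu: 08:26–13:33 = 5 h 7 min; less 60 min break → 4 h 7 min
Fri: 07:37–12:19 = 4 h 42 min
Sat: 06:12–16:22 = 10 h 10 min; less 30 min break → 9 h 40 min
Sun: 05:37–16:43 = 11 h 6 min; less 30 min break → 10 h 36 min
Total: 10 h 42 min + 10 h 45 min + 9 h 8 min + 4 h 7 min + 4 h 42 min + 9 h 40 min + 10 h 36 min = 59 h 40 min.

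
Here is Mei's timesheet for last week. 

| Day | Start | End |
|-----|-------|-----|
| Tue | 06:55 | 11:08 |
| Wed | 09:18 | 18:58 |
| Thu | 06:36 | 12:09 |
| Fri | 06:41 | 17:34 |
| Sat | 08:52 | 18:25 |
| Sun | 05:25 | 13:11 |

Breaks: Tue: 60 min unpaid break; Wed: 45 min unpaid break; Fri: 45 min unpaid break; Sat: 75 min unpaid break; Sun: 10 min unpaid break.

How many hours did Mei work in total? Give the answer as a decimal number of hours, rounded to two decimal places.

43.72 hours

Tue: 06:55–11:08 = 4 h 13 min; less 60 min break → 3 h 13 min
Wed: 09:18–18:58 = 9 h 40 min; less 45 min break → 8 h 55 min
Thu: 06:36–12:09 = 5 h 33 min
Fri: 06:41–17:34 = 10 h 53 min; less 45 min break → 10 h 8 min
Sat: 08:52–18:25 = 9 h 33 min; less 75 min break → 8 h 18 min
Sun: 05:25–13:11 = 7 h 46 min; less 10 min break → 7 h 36 min
Total: 3 h 13 min + 8 h 55 min + 5 h 33 min + 10 h 8 min + 8 h 18 min + 7 h 36 min = 43 h 43 min.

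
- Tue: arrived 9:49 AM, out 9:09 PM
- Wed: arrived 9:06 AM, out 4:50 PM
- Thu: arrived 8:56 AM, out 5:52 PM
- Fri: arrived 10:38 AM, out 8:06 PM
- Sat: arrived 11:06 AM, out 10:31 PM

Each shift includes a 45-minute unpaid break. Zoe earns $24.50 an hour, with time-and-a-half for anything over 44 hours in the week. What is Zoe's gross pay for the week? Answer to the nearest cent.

Tue: 9:49 AM–9:09 PM = 11 h 20 min; less 45 min break → 10 h 35 min
Wed: 9:06 AM–4:50 PM = 7 h 44 min; less 45 min break → 6 h 59 min
Thu: 8:56 AM–5:52 PM = 8 h 56 min; less 45 min break → 8 h 11 min
Fri: 10:38 AM–8:06 PM = 9 h 28 min; less 45 min break → 8 h 43 min
Sat: 11:06 AM–10:31 PM = 11 h 25 min; less 45 min break → 10 h 40 min
Total worked: 45 h 8 min = 2708 min.
Regular 44 h 0 min = 2640 min at $24.50/h; overtime 1 h 8 min = 68 min at $36.75/h.
Pay = (2640 × $24.50 + 68 × $36.75) ÷ 60 = $1119.65.

$1119.65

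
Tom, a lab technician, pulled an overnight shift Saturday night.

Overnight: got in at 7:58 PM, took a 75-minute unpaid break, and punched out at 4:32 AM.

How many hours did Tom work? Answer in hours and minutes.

7 h 19 min

Overnight: 7:58 PM → midnight = 4 h 2 min; midnight → 4:32 AM = 4 h 32 min; span 8 h 34 min; less 75 min break → 7 h 19 min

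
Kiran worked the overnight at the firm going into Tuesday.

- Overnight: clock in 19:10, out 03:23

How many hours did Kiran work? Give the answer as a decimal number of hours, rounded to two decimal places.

Overnight: 19:10 → midnight = 4 h 50 min; midnight → 03:23 = 3 h 23 min; span 8 h 13 min

8.22 hours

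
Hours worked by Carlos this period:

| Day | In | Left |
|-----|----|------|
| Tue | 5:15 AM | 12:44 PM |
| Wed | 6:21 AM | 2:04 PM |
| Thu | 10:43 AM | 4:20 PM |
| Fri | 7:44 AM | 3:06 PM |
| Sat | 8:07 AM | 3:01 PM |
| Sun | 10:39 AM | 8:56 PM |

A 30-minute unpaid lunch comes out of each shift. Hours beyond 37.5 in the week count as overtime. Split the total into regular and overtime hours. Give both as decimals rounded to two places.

Tue: 5:15 AM–12:44 PM = 7 h 29 min; less 30 min break → 6 h 59 min
Wed: 6:21 AM–2:04 PM = 7 h 43 min; less 30 min break → 7 h 13 min
Thu: 10:43 AM–4:20 PM = 5 h 37 min; less 30 min break → 5 h 7 min
Fri: 7:44 AM–3:06 PM = 7 h 22 min; less 30 min break → 6 h 52 min
Sat: 8:07 AM–3:01 PM = 6 h 54 min; less 30 min break → 6 h 24 min
Sun: 10:39 AM–8:56 PM = 10 h 17 min; less 30 min break → 9 h 47 min
Total worked: 42 h 22 min = 42.37 h.
Threshold 37.5 h → overtime 4 h 52 min, regular 37 h 30 min.

Regular 37.50 hours, overtime 4.87 hours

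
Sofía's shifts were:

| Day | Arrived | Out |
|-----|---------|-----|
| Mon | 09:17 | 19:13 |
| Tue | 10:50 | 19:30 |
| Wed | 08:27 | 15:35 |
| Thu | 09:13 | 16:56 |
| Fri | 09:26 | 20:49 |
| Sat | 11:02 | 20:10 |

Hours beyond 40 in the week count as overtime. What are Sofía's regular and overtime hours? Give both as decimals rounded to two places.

Regular 40.00 hours, overtime 13.97 hours

Mon: 09:17–19:13 = 9 h 56 min
Tue: 10:50–19:30 = 8 h 40 min
Wed: 08:27–15:35 = 7 h 8 min
Thu: 09:13–16:56 = 7 h 43 min
Fri: 09:26–20:49 = 11 h 23 min
Sat: 11:02–20:10 = 9 h 8 min
Total worked: 53 h 58 min = 53.97 h.
Threshold 40 h → overtime 13 h 58 min, regular 40 h 0 min.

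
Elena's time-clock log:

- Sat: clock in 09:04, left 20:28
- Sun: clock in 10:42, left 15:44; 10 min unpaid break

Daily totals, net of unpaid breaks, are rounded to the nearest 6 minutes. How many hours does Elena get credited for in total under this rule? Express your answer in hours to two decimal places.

Sat: 09:04–20:28 = 11 h 24 min → rounds to 11 h 24 min
Sun: 10:42–15:44 = 5 h 2 min − 10 min = 4 h 52 min → rounds to 4 h 54 min
Total credited: 16 h 18 min.

16.30 hours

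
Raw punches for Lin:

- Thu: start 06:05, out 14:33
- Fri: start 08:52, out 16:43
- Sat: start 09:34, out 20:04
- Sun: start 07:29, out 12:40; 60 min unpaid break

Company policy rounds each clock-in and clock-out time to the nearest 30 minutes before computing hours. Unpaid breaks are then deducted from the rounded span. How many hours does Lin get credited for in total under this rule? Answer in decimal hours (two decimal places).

30.50 hours

Thu: in 06:05→06:00, out 14:33→14:30; 8 h 30 min
Fri: in 08:52→09:00, out 16:43→16:30; 7 h 30 min
Sat: in 09:34→09:30, out 20:04→20:00; 10 h 30 min
Sun: in 07:29→07:30, out 12:40→12:30; 5 h 0 min − 60 min = 4 h 0 min
Total credited: 30 h 30 min.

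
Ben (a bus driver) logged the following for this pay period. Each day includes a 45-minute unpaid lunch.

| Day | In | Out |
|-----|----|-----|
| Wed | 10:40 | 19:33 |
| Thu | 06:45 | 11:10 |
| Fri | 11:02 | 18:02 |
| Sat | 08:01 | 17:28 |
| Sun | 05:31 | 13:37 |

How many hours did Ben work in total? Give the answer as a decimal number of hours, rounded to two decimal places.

34.10 hours

Wed: 10:40–19:33 = 8 h 53 min; less 45 min break → 8 h 8 min
Thu: 06:45–11:10 = 4 h 25 min; less 45 min break → 3 h 40 min
Fri: 11:02–18:02 = 7 h 0 min; less 45 min break → 6 h 15 min
Sat: 08:01–17:28 = 9 h 27 min; less 45 min break → 8 h 42 min
Sun: 05:31–13:37 = 8 h 6 min; less 45 min break → 7 h 21 min
Total: 8 h 8 min + 3 h 40 min + 6 h 15 min + 8 h 42 min + 7 h 21 min = 34 h 6 min.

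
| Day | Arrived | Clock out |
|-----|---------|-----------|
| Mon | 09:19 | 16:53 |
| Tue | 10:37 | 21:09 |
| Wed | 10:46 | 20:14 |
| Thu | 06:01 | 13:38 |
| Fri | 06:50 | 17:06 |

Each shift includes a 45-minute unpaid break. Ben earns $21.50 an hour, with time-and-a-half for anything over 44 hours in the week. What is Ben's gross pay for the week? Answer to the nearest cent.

Mon: 09:19–16:53 = 7 h 34 min; less 45 min break → 6 h 49 min
Tue: 10:37–21:09 = 10 h 32 min; less 45 min break → 9 h 47 min
Wed: 10:46–20:14 = 9 h 28 min; less 45 min break → 8 h 43 min
Thu: 06:01–13:38 = 7 h 37 min; less 45 min break → 6 h 52 min
Fri: 06:50–17:06 = 10 h 16 min; less 45 min break → 9 h 31 min
Total worked: 41 h 42 min = 2502 min.
Regular 41 h 42 min = 2502 min at $21.50/h; overtime 0 h 0 min = 0 min at $32.25/h.
Pay = (2502 × $21.50 + 0 × $32.25) ÷ 60 = $896.55.

$896.55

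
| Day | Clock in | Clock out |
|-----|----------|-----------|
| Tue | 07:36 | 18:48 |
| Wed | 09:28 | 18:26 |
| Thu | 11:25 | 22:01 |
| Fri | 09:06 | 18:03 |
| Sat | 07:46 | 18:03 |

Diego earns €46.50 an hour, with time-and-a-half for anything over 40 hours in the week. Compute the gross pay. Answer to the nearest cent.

€2557.50

Tue: 07:36–18:48 = 11 h 12 min
Wed: 09:28–18:26 = 8 h 58 min
Thu: 11:25–22:01 = 10 h 36 min
Fri: 09:06–18:03 = 8 h 57 min
Sat: 07:46–18:03 = 10 h 17 min
Total worked: 50 h 0 min = 3000 min.
Regular 40 h 0 min = 2400 min at €46.50/h; overtime 10 h 0 min = 600 min at €69.75/h.
Pay = (2400 × €46.50 + 600 × €69.75) ÷ 60 = €2557.50.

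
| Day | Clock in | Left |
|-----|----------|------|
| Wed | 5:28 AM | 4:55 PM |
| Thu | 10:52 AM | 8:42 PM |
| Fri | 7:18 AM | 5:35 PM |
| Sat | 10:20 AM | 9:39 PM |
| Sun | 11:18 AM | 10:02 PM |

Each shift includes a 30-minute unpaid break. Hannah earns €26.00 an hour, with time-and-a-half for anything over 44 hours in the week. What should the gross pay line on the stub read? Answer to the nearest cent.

Wed: 5:28 AM–4:55 PM = 11 h 27 min; less 30 min break → 10 h 57 min
Thu: 10:52 AM–8:42 PM = 9 h 50 min; less 30 min break → 9 h 20 min
Fri: 7:18 AM–5:35 PM = 10 h 17 min; less 30 min break → 9 h 47 min
Sat: 10:20 AM–9:39 PM = 11 h 19 min; less 30 min break → 10 h 49 min
Sun: 11:18 AM–10:02 PM = 10 h 44 min; less 30 min break → 10 h 14 min
Total worked: 51 h 7 min = 3067 min.
Regular 44 h 0 min = 2640 min at €26.00/h; overtime 7 h 7 min = 427 min at €39.00/h.
Pay = (2640 × €26.00 + 427 × €39.00) ÷ 60 = €1421.55.

€1421.55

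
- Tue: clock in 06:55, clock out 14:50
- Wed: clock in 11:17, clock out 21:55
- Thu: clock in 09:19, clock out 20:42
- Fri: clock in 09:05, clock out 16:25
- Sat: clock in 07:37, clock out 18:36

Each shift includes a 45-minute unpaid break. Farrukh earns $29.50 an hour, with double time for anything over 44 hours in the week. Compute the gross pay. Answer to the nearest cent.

$1327.50

Tue: 06:55–14:50 = 7 h 55 min; less 45 min break → 7 h 10 min
Wed: 11:17–21:55 = 10 h 38 min; less 45 min break → 9 h 53 min
Thu: 09:19–20:42 = 11 h 23 min; less 45 min break → 10 h 38 min
Fri: 09:05–16:25 = 7 h 20 min; less 45 min break → 6 h 35 min
Sat: 07:37–18:36 = 10 h 59 min; less 45 min break → 10 h 14 min
Total worked: 44 h 30 min = 2670 min.
Regular 44 h 0 min = 2640 min at $29.50/h; overtime 0 h 30 min = 30 min at $59.00/h.
Pay = (2640 × $29.50 + 30 × $59.00) ÷ 60 = $1327.50.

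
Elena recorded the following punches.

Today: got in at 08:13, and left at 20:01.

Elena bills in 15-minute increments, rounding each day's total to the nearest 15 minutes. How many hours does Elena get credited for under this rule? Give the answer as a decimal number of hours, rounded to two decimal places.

11.75 hours

Today: 08:13–20:01 = 11 h 48 min → rounds to 11 h 45 min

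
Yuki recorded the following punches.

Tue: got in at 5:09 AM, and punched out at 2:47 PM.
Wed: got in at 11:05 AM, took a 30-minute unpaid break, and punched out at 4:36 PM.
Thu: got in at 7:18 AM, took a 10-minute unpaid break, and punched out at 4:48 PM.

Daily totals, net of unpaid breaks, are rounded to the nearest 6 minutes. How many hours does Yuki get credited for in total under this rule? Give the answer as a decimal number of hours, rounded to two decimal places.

23.90 hours

Tue: 5:09 AM–2:47 PM = 9 h 38 min → rounds to 9 h 36 min
Wed: 11:05 AM–4:36 PM = 5 h 31 min − 30 min = 5 h 1 min → rounds to 5 h 0 min
Thu: 7:18 AM–4:48 PM = 9 h 30 min − 10 min = 9 h 20 min → rounds to 9 h 18 min
Total credited: 23 h 54 min.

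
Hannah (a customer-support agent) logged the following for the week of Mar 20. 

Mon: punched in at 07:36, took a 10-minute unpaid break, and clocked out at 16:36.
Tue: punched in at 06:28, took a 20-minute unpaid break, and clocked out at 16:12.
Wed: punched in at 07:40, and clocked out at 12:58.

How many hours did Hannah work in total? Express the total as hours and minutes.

23 h 32 min

Mon: 07:36–16:36 = 9 h 0 min; less 10 min break → 8 h 50 min
Tue: 06:28–16:12 = 9 h 44 min; less 20 min break → 9 h 24 min
Wed: 07:40–12:58 = 5 h 18 min
Total: 8 h 50 min + 9 h 24 min + 5 h 18 min = 23 h 32 min.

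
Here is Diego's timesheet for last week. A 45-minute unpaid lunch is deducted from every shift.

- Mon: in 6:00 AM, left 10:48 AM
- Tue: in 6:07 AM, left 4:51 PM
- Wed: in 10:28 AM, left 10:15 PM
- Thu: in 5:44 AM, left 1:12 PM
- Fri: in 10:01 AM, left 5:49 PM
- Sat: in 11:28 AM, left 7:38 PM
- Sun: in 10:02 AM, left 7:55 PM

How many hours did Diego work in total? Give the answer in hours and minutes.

Mon: 6:00 AM–10:48 AM = 4 h 48 min; less 45 min break → 4 h 3 min
Tue: 6:07 AM–4:51 PM = 10 h 44 min; less 45 min break → 9 h 59 min
Wed: 10:28 AM–10:15 PM = 11 h 47 min; less 45 min break → 11 h 2 min
Thu: 5:44 AM–1:12 PM = 7 h 28 min; less 45 min break → 6 h 43 min
Fri: 10:01 AM–5:49 PM = 7 h 48 min; less 45 min break → 7 h 3 min
Sat: 11:28 AM–7:38 PM = 8 h 10 min; less 45 min break → 7 h 25 min
Sun: 10:02 AM–7:55 PM = 9 h 53 min; less 45 min break → 9 h 8 min
Total: 4 h 3 min + 9 h 59 min + 11 h 2 min + 6 h 43 min + 7 h 3 min + 7 h 25 min + 9 h 8 min = 55 h 23 min.

55 h 23 min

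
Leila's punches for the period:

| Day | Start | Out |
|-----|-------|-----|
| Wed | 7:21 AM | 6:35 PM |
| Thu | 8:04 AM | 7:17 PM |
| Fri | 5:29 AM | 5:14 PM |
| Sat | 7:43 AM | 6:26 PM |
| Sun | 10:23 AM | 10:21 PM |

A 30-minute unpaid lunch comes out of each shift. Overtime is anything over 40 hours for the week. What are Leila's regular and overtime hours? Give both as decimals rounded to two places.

Regular 40.00 hours, overtime 14.38 hours

Wed: 7:21 AM–6:35 PM = 11 h 14 min; less 30 min break → 10 h 44 min
Thu: 8:04 AM–7:17 PM = 11 h 13 min; less 30 min break → 10 h 43 min
Fri: 5:29 AM–5:14 PM = 11 h 45 min; less 30 min break → 11 h 15 min
Sat: 7:43 AM–6:26 PM = 10 h 43 min; less 30 min break → 10 h 13 min
Sun: 10:23 AM–10:21 PM = 11 h 58 min; less 30 min break → 11 h 28 min
Total worked: 54 h 23 min = 54.38 h.
Threshold 40 h → overtime 14 h 23 min, regular 40 h 0 min.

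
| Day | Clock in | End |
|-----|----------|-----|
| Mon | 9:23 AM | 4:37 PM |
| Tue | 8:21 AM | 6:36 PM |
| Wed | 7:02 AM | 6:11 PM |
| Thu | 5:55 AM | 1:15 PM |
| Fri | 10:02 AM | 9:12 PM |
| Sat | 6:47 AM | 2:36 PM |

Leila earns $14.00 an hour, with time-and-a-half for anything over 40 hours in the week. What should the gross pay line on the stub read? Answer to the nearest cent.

Mon: 9:23 AM–4:37 PM = 7 h 14 min
Tue: 8:21 AM–6:36 PM = 10 h 15 min
Wed: 7:02 AM–6:11 PM = 11 h 9 min
Thu: 5:55 AM–1:15 PM = 7 h 20 min
Fri: 10:02 AM–9:12 PM = 11 h 10 min
Sat: 6:47 AM–2:36 PM = 7 h 49 min
Total worked: 54 h 57 min = 3297 min.
Regular 40 h 0 min = 2400 min at $14.00/h; overtime 14 h 57 min = 897 min at $21.00/h.
Pay = (2400 × $14.00 + 897 × $21.00) ÷ 60 = $873.95.

$873.95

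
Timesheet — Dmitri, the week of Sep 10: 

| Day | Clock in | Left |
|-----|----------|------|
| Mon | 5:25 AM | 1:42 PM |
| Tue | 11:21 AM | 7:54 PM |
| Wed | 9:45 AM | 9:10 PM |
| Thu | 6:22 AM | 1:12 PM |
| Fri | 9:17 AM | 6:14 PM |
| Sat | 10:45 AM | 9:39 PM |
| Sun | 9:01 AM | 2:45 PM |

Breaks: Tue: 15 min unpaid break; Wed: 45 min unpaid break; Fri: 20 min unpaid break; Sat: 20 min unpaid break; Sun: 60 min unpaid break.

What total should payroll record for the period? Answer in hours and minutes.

Mon: 5:25 AM–1:42 PM = 8 h 17 min
Tue: 11:21 AM–7:54 PM = 8 h 33 min; less 15 min break → 8 h 18 min
Wed: 9:45 AM–9:10 PM = 11 h 25 min; less 45 min break → 10 h 40 min
Thu: 6:22 AM–1:12 PM = 6 h 50 min
Fri: 9:17 AM–6:14 PM = 8 h 57 min; less 20 min break → 8 h 37 min
Sat: 10:45 AM–9:39 PM = 10 h 54 min; less 20 min break → 10 h 34 min
Sun: 9:01 AM–2:45 PM = 5 h 44 min; less 60 min break → 4 h 44 min
Total: 8 h 17 min + 8 h 18 min + 10 h 40 min + 6 h 50 min + 8 h 37 min + 10 h 34 min + 4 h 44 min = 58 h 0 min.

58 h 0 min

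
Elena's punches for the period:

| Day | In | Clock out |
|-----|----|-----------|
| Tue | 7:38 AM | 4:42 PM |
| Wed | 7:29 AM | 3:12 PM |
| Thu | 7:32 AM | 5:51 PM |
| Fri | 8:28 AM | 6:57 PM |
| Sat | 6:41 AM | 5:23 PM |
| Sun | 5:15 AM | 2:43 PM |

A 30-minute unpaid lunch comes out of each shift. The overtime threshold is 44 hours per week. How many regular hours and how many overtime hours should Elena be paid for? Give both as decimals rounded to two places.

Regular 44.00 hours, overtime 10.75 hours

Tue: 7:38 AM–4:42 PM = 9 h 4 min; less 30 min break → 8 h 34 min
Wed: 7:29 AM–3:12 PM = 7 h 43 min; less 30 min break → 7 h 13 min
Thu: 7:32 AM–5:51 PM = 10 h 19 min; less 30 min break → 9 h 49 min
Fri: 8:28 AM–6:57 PM = 10 h 29 min; less 30 min break → 9 h 59 min
Sat: 6:41 AM–5:23 PM = 10 h 42 min; less 30 min break → 10 h 12 min
Sun: 5:15 AM–2:43 PM = 9 h 28 min; less 30 min break → 8 h 58 min
Total worked: 54 h 45 min = 54.75 h.
Threshold 44 h → overtime 10 h 45 min, regular 44 h 0 min.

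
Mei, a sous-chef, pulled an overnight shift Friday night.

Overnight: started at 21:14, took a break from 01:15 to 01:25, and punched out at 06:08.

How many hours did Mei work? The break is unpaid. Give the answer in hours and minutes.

Overnight: 21:14 → midnight = 2 h 46 min; midnight → 06:08 = 6 h 8 min; span 8 h 54 min; less 10 min break → 8 h 44 min

8 h 44 min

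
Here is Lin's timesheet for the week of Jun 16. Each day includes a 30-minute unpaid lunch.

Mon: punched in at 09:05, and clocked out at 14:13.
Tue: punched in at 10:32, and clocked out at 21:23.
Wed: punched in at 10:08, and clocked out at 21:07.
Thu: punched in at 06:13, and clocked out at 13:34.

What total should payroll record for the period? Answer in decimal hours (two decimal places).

Mon: 09:05–14:13 = 5 h 8 min; less 30 min break → 4 h 38 min
Tue: 10:32–21:23 = 10 h 51 min; less 30 min break → 10 h 21 min
Wed: 10:08–21:07 = 10 h 59 min; less 30 min break → 10 h 29 min
Thu: 06:13–13:34 = 7 h 21 min; less 30 min break → 6 h 51 min
Total: 4 h 38 min + 10 h 21 min + 10 h 29 min + 6 h 51 min = 32 h 19 min.

32.32 hours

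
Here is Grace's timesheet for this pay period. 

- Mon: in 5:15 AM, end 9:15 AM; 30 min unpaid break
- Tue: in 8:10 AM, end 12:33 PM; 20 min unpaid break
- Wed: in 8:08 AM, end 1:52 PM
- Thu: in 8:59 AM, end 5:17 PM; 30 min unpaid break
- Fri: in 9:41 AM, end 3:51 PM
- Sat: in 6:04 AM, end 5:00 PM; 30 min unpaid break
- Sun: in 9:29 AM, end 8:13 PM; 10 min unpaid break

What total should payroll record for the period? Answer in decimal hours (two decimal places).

48.25 hours

Mon: 5:15 AM–9:15 AM = 4 h 0 min; less 30 min break → 3 h 30 min
Tue: 8:10 AM–12:33 PM = 4 h 23 min; less 20 min break → 4 h 3 min
Wed: 8:08 AM–1:52 PM = 5 h 44 min
Thu: 8:59 AM–5:17 PM = 8 h 18 min; less 30 min break → 7 h 48 min
Fri: 9:41 AM–3:51 PM = 6 h 10 min
Sat: 6:04 AM–5:00 PM = 10 h 56 min; less 30 min break → 10 h 26 min
Sun: 9:29 AM–8:13 PM = 10 h 44 min; less 10 min break → 10 h 34 min
Total: 3 h 30 min + 4 h 3 min + 5 h 44 min + 7 h 48 min + 6 h 10 min + 10 h 26 min + 10 h 34 min = 48 h 15 min.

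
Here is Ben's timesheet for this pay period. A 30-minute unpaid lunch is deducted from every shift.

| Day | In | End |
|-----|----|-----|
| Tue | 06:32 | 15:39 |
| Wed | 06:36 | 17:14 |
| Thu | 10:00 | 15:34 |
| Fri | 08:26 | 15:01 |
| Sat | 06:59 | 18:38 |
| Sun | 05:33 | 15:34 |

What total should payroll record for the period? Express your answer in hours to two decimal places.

50.57 hours

Tue: 06:32–15:39 = 9 h 7 min; less 30 min break → 8 h 37 min
Wed: 06:36–17:14 = 10 h 38 min; less 30 min break → 10 h 8 min
Thu: 10:00–15:34 = 5 h 34 min; less 30 min break → 5 h 4 min
Fri: 08:26–15:01 = 6 h 35 min; less 30 min break → 6 h 5 min
Sat: 06:59–18:38 = 11 h 39 min; less 30 min break → 11 h 9 min
Sun: 05:33–15:34 = 10 h 1 min; less 30 min break → 9 h 31 min
Total: 8 h 37 min + 10 h 8 min + 5 h 4 min + 6 h 5 min + 11 h 9 min + 9 h 31 min = 50 h 34 min.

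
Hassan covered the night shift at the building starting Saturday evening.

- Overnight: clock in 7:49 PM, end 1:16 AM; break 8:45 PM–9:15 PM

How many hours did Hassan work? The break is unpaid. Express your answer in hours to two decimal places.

Overnight: 7:49 PM → midnight = 4 h 11 min; midnight → 1:16 AM = 1 h 16 min; span 5 h 27 min; less 30 min break → 4 h 57 min

4.95 hours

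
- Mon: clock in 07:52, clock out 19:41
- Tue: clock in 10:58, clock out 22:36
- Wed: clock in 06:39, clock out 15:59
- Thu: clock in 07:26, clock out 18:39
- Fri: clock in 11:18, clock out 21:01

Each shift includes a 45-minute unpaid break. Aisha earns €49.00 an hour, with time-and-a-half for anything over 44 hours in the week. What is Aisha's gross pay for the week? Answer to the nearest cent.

Mon: 07:52–19:41 = 11 h 49 min; less 45 min break → 11 h 4 min
Tue: 10:58–22:36 = 11 h 38 min; less 45 min break → 10 h 53 min
Wed: 06:39–15:59 = 9 h 20 min; less 45 min break → 8 h 35 min
Thu: 07:26–18:39 = 11 h 13 min; less 45 min break → 10 h 28 min
Fri: 11:18–21:01 = 9 h 43 min; less 45 min break → 8 h 58 min
Total worked: 49 h 58 min = 2998 min.
Regular 44 h 0 min = 2640 min at €49.00/h; overtime 5 h 58 min = 358 min at €73.50/h.
Pay = (2640 × €49.00 + 358 × €73.50) ÷ 60 = €2594.55.

€2594.55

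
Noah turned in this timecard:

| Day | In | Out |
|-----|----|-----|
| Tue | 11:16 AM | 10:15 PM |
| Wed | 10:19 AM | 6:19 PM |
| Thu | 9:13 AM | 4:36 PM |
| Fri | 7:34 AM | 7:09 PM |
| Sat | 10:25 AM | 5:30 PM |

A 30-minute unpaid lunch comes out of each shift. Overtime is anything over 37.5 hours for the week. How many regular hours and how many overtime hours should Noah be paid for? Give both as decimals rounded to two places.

Tue: 11:16 AM–10:15 PM = 10 h 59 min; less 30 min break → 10 h 29 min
Wed: 10:19 AM–6:19 PM = 8 h 0 min; less 30 min break → 7 h 30 min
Thu: 9:13 AM–4:36 PM = 7 h 23 min; less 30 min break → 6 h 53 min
Fri: 7:34 AM–7:09 PM = 11 h 35 min; less 30 min break → 11 h 5 min
Sat: 10:25 AM–5:30 PM = 7 h 5 min; less 30 min break → 6 h 35 min
Total worked: 42 h 32 min = 42.53 h.
Threshold 37.5 h → overtime 5 h 2 min, regular 37 h 30 min.

Regular 37.50 hours, overtime 5.03 hours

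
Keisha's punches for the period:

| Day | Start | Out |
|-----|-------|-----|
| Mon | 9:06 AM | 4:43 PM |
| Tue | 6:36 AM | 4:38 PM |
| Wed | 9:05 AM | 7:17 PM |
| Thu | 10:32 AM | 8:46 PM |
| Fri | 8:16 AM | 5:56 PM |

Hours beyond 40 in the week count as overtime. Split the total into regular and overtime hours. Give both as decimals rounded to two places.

Regular 40.00 hours, overtime 7.75 hours

Mon: 9:06 AM–4:43 PM = 7 h 37 min
Tue: 6:36 AM–4:38 PM = 10 h 2 min
Wed: 9:05 AM–7:17 PM = 10 h 12 min
Thu: 10:32 AM–8:46 PM = 10 h 14 min
Fri: 8:16 AM–5:56 PM = 9 h 40 min
Total worked: 47 h 45 min = 47.75 h.
Threshold 40 h → overtime 7 h 45 min, regular 40 h 0 min.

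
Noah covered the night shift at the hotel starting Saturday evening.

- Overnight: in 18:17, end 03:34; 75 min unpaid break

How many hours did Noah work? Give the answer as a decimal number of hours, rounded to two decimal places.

8.03 hours

Overnight: 18:17 → midnight = 5 h 43 min; midnight → 03:34 = 3 h 34 min; span 9 h 17 min; less 75 min break → 8 h 2 min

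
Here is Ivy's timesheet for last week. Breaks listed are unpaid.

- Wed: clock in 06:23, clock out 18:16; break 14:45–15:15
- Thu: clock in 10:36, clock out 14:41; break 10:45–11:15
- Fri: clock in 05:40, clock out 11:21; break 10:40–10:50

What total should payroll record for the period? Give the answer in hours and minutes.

Wed: 06:23–18:16 = 11 h 53 min; less 30 min break → 11 h 23 min
Thu: 10:36–14:41 = 4 h 5 min; less 30 min break → 3 h 35 min
Fri: 05:40–11:21 = 5 h 41 min; less 10 min break → 5 h 31 min
Total: 11 h 23 min + 3 h 35 min + 5 h 31 min = 20 h 29 min.

20 h 29 min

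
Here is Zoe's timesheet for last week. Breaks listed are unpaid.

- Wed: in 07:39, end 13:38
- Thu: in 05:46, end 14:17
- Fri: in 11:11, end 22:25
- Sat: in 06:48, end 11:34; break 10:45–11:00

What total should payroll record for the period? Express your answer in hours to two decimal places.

30.25 hours

Wed: 07:39–13:38 = 5 h 59 min
Thu: 05:46–14:17 = 8 h 31 min
Fri: 11:11–22:25 = 11 h 14 min
Sat: 06:48–11:34 = 4 h 46 min; less 15 min break → 4 h 31 min
Total: 5 h 59 min + 8 h 31 min + 11 h 14 min + 4 h 31 min = 30 h 15 min.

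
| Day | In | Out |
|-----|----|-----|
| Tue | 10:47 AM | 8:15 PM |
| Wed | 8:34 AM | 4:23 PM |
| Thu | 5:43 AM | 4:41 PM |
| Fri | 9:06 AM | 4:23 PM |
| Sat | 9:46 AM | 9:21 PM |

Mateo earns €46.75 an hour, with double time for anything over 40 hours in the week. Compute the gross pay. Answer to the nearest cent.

€2535.41

Tue: 10:47 AM–8:15 PM = 9 h 28 min
Wed: 8:34 AM–4:23 PM = 7 h 49 min
Thu: 5:43 AM–4:41 PM = 10 h 58 min
Fri: 9:06 AM–4:23 PM = 7 h 17 min
Sat: 9:46 AM–9:21 PM = 11 h 35 min
Total worked: 47 h 7 min = 2827 min.
Regular 40 h 0 min = 2400 min at €46.75/h; overtime 7 h 7 min = 427 min at €93.50/h.
Pay = (2400 × €46.75 + 427 × €93.50) ÷ 60 = €2535.41.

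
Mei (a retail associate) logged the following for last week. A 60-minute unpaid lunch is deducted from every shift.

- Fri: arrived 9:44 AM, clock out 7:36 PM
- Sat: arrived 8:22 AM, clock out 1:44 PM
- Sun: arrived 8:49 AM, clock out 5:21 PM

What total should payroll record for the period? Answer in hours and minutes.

20 h 46 min

Fri: 9:44 AM–7:36 PM = 9 h 52 min; less 60 min break → 8 h 52 min
Sat: 8:22 AM–1:44 PM = 5 h 22 min; less 60 min break → 4 h 22 min
Sun: 8:49 AM–5:21 PM = 8 h 32 min; less 60 min break → 7 h 32 min
Total: 8 h 52 min + 4 h 22 min + 7 h 32 min = 20 h 46 min.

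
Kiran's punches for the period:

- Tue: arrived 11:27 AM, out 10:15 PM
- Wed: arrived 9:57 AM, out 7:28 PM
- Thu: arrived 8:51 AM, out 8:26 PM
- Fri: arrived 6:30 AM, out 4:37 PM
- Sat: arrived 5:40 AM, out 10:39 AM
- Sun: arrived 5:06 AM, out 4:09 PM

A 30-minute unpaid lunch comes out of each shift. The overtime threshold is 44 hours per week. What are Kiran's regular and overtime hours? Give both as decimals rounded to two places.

Regular 44.00 hours, overtime 11.05 hours

Tue: 11:27 AM–10:15 PM = 10 h 48 min; less 30 min break → 10 h 18 min
Wed: 9:57 AM–7:28 PM = 9 h 31 min; less 30 min break → 9 h 1 min
Thu: 8:51 AM–8:26 PM = 11 h 35 min; less 30 min break → 11 h 5 min
Fri: 6:30 AM–4:37 PM = 10 h 7 min; less 30 min break → 9 h 37 min
Sat: 5:40 AM–10:39 AM = 4 h 59 min; less 30 min break → 4 h 29 min
Sun: 5:06 AM–4:09 PM = 11 h 3 min; less 30 min break → 10 h 33 min
Total worked: 55 h 3 min = 55.05 h.
Threshold 44 h → overtime 11 h 3 min, regular 44 h 0 min.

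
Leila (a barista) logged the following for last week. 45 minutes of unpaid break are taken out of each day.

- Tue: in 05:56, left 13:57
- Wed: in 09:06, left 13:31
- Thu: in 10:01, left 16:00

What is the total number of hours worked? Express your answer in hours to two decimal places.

16.17 hours

Tue: 05:56–13:57 = 8 h 1 min; less 45 min break → 7 h 16 min
Wed: 09:06–13:31 = 4 h 25 min; less 45 min break → 3 h 40 min
Thu: 10:01–16:00 = 5 h 59 min; less 45 min break → 5 h 14 min
Total: 7 h 16 min + 3 h 40 min + 5 h 14 min = 16 h 10 min.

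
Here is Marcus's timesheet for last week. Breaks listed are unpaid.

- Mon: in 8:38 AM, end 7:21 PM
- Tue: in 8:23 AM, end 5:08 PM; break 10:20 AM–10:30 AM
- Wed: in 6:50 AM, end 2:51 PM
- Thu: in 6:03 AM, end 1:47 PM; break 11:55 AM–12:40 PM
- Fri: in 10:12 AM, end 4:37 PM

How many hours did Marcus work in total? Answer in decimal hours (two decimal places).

40.72 hours

Mon: 8:38 AM–7:21 PM = 10 h 43 min
Tue: 8:23 AM–5:08 PM = 8 h 45 min; less 10 min break → 8 h 35 min
Wed: 6:50 AM–2:51 PM = 8 h 1 min
Thu: 6:03 AM–1:47 PM = 7 h 44 min; less 45 min break → 6 h 59 min
Fri: 10:12 AM–4:37 PM = 6 h 25 min
Total: 10 h 43 min + 8 h 35 min + 8 h 1 min + 6 h 59 min + 6 h 25 min = 40 h 43 min.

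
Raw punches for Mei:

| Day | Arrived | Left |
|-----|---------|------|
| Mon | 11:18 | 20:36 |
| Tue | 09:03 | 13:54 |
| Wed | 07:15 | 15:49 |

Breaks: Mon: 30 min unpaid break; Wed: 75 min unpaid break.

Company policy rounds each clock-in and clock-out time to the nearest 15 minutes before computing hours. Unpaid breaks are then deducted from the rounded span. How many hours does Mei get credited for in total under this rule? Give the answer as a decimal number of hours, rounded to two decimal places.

21.00 hours

Mon: in 11:18→11:15, out 20:36→20:30; 9 h 15 min − 30 min = 8 h 45 min
Tue: in 09:03→09:00, out 13:54→14:00; 5 h 0 min
Wed: in 07:15→07:15, out 15:49→15:45; 8 h 30 min − 75 min = 7 h 15 min
Total credited: 21 h 0 min.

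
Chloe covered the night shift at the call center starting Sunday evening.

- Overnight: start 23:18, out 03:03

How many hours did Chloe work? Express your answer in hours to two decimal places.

Overnight: 23:18 → midnight = 0 h 42 min; midnight → 03:03 = 3 h 3 min; span 3 h 45 min

3.75 hours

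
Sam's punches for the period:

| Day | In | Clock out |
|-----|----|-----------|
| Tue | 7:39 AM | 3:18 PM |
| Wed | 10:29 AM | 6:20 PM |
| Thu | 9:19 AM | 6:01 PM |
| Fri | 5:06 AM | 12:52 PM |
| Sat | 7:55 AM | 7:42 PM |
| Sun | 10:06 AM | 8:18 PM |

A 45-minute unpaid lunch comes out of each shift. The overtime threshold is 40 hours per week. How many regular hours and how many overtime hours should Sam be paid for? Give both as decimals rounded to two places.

Tue: 7:39 AM–3:18 PM = 7 h 39 min; less 45 min break → 6 h 54 min
Wed: 10:29 AM–6:20 PM = 7 h 51 min; less 45 min break → 7 h 6 min
Thu: 9:19 AM–6:01 PM = 8 h 42 min; less 45 min break → 7 h 57 min
Fri: 5:06 AM–12:52 PM = 7 h 46 min; less 45 min break → 7 h 1 min
Sat: 7:55 AM–7:42 PM = 11 h 47 min; less 45 min break → 11 h 2 min
Sun: 10:06 AM–8:18 PM = 10 h 12 min; less 45 min break → 9 h 27 min
Total worked: 49 h 27 min = 49.45 h.
Threshold 40 h → overtime 9 h 27 min, regular 40 h 0 min.

Regular 40.00 hours, overtime 9.45 hours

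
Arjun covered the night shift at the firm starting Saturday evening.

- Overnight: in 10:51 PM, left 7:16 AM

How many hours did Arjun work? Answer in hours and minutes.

Overnight: 10:51 PM → midnight = 1 h 9 min; midnight → 7:16 AM = 7 h 16 min; span 8 h 25 min

8 h 25 min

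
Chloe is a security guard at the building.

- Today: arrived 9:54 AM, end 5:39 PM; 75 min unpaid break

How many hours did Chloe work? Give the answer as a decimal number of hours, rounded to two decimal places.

6.50 hours

Today: 9:54 AM–5:39 PM = 7 h 45 min; less 75 min break → 6 h 30 min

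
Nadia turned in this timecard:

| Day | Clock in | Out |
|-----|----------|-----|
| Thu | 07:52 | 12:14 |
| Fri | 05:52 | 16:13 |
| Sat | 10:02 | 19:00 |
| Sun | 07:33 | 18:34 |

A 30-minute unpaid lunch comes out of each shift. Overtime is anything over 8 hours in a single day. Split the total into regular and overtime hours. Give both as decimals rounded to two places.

Thu: 07:52–12:14 = 4 h 22 min; less 30 min break → 3 h 52 min
Fri: 05:52–16:13 = 10 h 21 min; less 30 min break → 9 h 51 min
Sat: 10:02–19:00 = 8 h 58 min; less 30 min break → 8 h 28 min
Sun: 07:33–18:34 = 11 h 1 min; less 30 min break → 10 h 31 min
Thu reg 3 h 52 min / OT 0 h 0 min; Fri reg 8 h 0 min / OT 1 h 51 min; Sat reg 8 h 0 min / OT 0 h 28 min; Sun reg 8 h 0 min / OT 2 h 31 min.
Totals: regular 27 h 52 min, overtime 4 h 50 min.

Regular 27.87 hours, overtime 4.83 hours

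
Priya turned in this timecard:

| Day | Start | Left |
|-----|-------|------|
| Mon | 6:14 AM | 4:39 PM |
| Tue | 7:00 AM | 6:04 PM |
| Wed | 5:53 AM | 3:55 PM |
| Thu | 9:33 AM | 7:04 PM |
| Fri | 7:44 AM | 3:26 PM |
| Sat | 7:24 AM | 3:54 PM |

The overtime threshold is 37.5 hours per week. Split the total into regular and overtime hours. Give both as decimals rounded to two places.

Mon: 6:14 AM–4:39 PM = 10 h 25 min
Tue: 7:00 AM–6:04 PM = 11 h 4 min
Wed: 5:53 AM–3:55 PM = 10 h 2 min
Thu: 9:33 AM–7:04 PM = 9 h 31 min
Fri: 7:44 AM–3:26 PM = 7 h 42 min
Sat: 7:24 AM–3:54 PM = 8 h 30 min
Total worked: 57 h 14 min = 57.23 h.
Threshold 37.5 h → overtime 19 h 44 min, regular 37 h 30 min.

Regular 37.50 hours, overtime 19.73 hours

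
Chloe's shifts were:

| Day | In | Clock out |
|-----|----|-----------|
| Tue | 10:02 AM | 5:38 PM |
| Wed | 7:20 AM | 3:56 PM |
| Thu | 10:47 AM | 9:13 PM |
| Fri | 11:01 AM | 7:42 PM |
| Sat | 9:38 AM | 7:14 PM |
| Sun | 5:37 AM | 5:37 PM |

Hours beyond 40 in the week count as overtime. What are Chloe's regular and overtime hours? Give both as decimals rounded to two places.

Regular 40.00 hours, overtime 16.92 hours

Tue: 10:02 AM–5:38 PM = 7 h 36 min
Wed: 7:20 AM–3:56 PM = 8 h 36 min
Thu: 10:47 AM–9:13 PM = 10 h 26 min
Fri: 11:01 AM–7:42 PM = 8 h 41 min
Sat: 9:38 AM–7:14 PM = 9 h 36 min
Sun: 5:37 AM–5:37 PM = 12 h 0 min
Total worked: 56 h 55 min = 56.92 h.
Threshold 40 h → overtime 16 h 55 min, regular 40 h 0 min.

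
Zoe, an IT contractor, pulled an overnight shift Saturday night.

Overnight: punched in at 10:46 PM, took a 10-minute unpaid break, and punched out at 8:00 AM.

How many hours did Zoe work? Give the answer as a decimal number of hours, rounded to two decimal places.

Overnight: 10:46 PM → midnight = 1 h 14 min; midnight → 8:00 AM = 8 h 0 min; span 9 h 14 min; less 10 min break → 9 h 4 min

9.07 hours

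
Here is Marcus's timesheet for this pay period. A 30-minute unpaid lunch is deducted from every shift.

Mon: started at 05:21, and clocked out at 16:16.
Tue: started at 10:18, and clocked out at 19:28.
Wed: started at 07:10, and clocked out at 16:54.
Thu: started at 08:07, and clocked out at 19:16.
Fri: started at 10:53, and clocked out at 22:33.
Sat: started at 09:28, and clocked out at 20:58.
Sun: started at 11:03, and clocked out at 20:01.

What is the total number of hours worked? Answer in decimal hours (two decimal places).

Mon: 05:21–16:16 = 10 h 55 min; less 30 min break → 10 h 25 min
Tue: 10:18–19:28 = 9 h 10 min; less 30 min break → 8 h 40 min
Wed: 07:10–16:54 = 9 h 44 min; less 30 min break → 9 h 14 min
Thu: 08:07–19:16 = 11 h 9 min; less 30 min break → 10 h 39 min
Fri: 10:53–22:33 = 11 h 40 min; less 30 min break → 11 h 10 min
Sat: 09:28–20:58 = 11 h 30 min; less 30 min break → 11 h 0 min
Sun: 11:03–20:01 = 8 h 58 min; less 30 min break → 8 h 28 min
Total: 10 h 25 min + 8 h 40 min + 9 h 14 min + 10 h 39 min + 11 h 10 min + 11 h 0 min + 8 h 28 min = 69 h 36 min.

69.60 hours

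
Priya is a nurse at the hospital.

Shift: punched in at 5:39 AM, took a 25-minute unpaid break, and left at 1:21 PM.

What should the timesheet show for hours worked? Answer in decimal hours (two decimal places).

Shift: 5:39 AM–1:21 PM = 7 h 42 min; less 25 min break → 7 h 17 min

7.28 hours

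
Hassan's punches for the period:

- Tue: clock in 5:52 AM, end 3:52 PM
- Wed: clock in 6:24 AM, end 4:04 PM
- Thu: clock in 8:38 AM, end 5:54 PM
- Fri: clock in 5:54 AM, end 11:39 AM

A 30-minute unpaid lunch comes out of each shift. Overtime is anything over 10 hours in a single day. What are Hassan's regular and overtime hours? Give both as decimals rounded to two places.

Tue: 5:52 AM–3:52 PM = 10 h 0 min; less 30 min break → 9 h 30 min
Wed: 6:24 AM–4:04 PM = 9 h 40 min; less 30 min break → 9 h 10 min
Thu: 8:38 AM–5:54 PM = 9 h 16 min; less 30 min break → 8 h 46 min
Fri: 5:54 AM–11:39 AM = 5 h 45 min; less 30 min break → 5 h 15 min
Tue reg 9 h 30 min / OT 0 h 0 min; Wed reg 9 h 10 min / OT 0 h 0 min; Thu reg 8 h 46 min / OT 0 h 0 min; Fri reg 5 h 15 min / OT 0 h 0 min.
Totals: regular 32 h 41 min, overtime 0 h 0 min.

Regular 32.68 hours, overtime 0.00 hours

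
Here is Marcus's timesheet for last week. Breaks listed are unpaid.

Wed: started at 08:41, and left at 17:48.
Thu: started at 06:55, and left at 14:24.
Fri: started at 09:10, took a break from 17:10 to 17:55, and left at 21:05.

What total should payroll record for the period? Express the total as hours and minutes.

27 h 46 min

Wed: 08:41–17:48 = 9 h 7 min
Thu: 06:55–14:24 = 7 h 29 min
Fri: 09:10–21:05 = 11 h 55 min; less 45 min break → 11 h 10 min
Total: 9 h 7 min + 7 h 29 min + 11 h 10 min = 27 h 46 min.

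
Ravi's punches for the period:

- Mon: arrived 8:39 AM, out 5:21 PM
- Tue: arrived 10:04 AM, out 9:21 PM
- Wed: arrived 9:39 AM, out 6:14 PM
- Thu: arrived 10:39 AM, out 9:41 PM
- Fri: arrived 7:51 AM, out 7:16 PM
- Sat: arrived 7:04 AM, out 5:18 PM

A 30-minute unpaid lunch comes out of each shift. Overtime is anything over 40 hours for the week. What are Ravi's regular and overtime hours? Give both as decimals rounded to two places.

Mon: 8:39 AM–5:21 PM = 8 h 42 min; less 30 min break → 8 h 12 min
Tue: 10:04 AM–9:21 PM = 11 h 17 min; less 30 min break → 10 h 47 min
Wed: 9:39 AM–6:14 PM = 8 h 35 min; less 30 min break → 8 h 5 min
Thu: 10:39 AM–9:41 PM = 11 h 2 min; less 30 min break → 10 h 32 min
Fri: 7:51 AM–7:16 PM = 11 h 25 min; less 30 min break → 10 h 55 min
Sat: 7:04 AM–5:18 PM = 10 h 14 min; less 30 min break → 9 h 44 min
Total worked: 58 h 15 min = 58.25 h.
Threshold 40 h → overtime 18 h 15 min, regular 40 h 0 min.

Regular 40.00 hours, overtime 18.25 hours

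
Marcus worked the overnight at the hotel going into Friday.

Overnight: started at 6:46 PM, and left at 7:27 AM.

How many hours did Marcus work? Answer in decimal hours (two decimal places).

Overnight: 6:46 PM → midnight = 5 h 14 min; midnight → 7:27 AM = 7 h 27 min; span 12 h 41 min

12.68 hours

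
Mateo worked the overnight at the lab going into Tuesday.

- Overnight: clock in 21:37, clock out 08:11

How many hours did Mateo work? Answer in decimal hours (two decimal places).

10.57 hours

Overnight: 21:37 → midnight = 2 h 23 min; midnight → 08:11 = 8 h 11 min; span 10 h 34 min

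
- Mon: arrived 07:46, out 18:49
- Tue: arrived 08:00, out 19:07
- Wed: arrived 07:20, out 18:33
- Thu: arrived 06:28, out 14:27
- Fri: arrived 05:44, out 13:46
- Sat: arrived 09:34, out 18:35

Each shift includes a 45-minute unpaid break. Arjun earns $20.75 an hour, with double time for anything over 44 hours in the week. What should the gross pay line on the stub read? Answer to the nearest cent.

$1324.54

Mon: 07:46–18:49 = 11 h 3 min; less 45 min break → 10 h 18 min
Tue: 08:00–19:07 = 11 h 7 min; less 45 min break → 10 h 22 min
Wed: 07:20–18:33 = 11 h 13 min; less 45 min break → 10 h 28 min
Thu: 06:28–14:27 = 7 h 59 min; less 45 min break → 7 h 14 min
Fri: 05:44–13:46 = 8 h 2 min; less 45 min break → 7 h 17 min
Sat: 09:34–18:35 = 9 h 1 min; less 45 min break → 8 h 16 min
Total worked: 53 h 55 min = 3235 min.
Regular 44 h 0 min = 2640 min at $20.75/h; overtime 9 h 55 min = 595 min at $41.50/h.
Pay = (2640 × $20.75 + 595 × $41.50) ÷ 60 = $1324.54.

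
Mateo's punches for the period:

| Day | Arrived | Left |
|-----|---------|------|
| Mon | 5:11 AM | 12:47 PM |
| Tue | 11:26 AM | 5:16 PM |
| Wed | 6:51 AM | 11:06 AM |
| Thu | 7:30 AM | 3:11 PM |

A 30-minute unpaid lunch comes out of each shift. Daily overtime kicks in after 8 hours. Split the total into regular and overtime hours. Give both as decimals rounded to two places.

Mon: 5:11 AM–12:47 PM = 7 h 36 min; less 30 min break → 7 h 6 min
Tue: 11:26 AM–5:16 PM = 5 h 50 min; less 30 min break → 5 h 20 min
Wed: 6:51 AM–11:06 AM = 4 h 15 min; less 30 min break → 3 h 45 min
Thu: 7:30 AM–3:11 PM = 7 h 41 min; less 30 min break → 7 h 11 min
Mon reg 7 h 6 min / OT 0 h 0 min; Tue reg 5 h 20 min / OT 0 h 0 min; Wed reg 3 h 45 min / OT 0 h 0 min; Thu reg 7 h 11 min / OT 0 h 0 min.
Totals: regular 23 h 22 min, overtime 0 h 0 min.

Regular 23.37 hours, overtime 0.00 hours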